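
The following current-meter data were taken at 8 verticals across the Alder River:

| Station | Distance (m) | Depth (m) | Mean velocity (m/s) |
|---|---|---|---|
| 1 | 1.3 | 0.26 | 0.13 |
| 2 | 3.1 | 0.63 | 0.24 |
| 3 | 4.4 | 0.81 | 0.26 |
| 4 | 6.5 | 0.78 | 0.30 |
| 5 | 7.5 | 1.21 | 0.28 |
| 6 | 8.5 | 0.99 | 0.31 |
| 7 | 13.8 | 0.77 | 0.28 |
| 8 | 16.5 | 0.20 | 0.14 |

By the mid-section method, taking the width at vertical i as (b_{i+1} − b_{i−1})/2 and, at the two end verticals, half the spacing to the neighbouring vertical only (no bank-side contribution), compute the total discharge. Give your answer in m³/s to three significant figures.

3.19 m³/s

w_1 = (3.1 − 1.3)/2 = 0.9 m; q_1 = 0.13 × 0.26 × 0.9 = 0.03042 m³/s
w_2 = (4.4 − 1.3)/2 = 1.55 m; q_2 = 0.24 × 0.63 × 1.55 = 0.2344 m³/s
w_3 = (6.5 − 3.1)/2 = 1.7 m; q_3 = 0.26 × 0.81 × 1.7 = 0.3580 m³/s
w_4 = (7.5 − 4.4)/2 = 1.55 m; q_4 = 0.30 × 0.78 × 1.55 = 0.3627 m³/s
w_5 = (8.5 − 6.5)/2 = 1 m; q_5 = 0.28 × 1.21 × 1 = 0.3388 m³/s
w_6 = (13.8 − 7.5)/2 = 3.15 m; q_6 = 0.31 × 0.99 × 3.15 = 0.9667 m³/s
w_7 = (16.5 − 8.5)/2 = 4 m; q_7 = 0.28 × 0.77 × 4 = 0.8624 m³/s
w_8 = (16.5 − 13.8)/2 = 1.35 m; q_8 = 0.14 × 0.20 × 1.35 = 0.03780 m³/s
Q = Σ qᵢ = 3.191 m³/s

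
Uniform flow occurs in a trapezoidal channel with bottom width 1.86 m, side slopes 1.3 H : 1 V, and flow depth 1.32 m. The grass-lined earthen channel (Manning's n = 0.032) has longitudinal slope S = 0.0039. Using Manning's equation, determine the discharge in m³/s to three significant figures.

A = (b + z·y)·y = (1.86 + 1.3×1.32)×1.32 = 4.720 m²
P = b + 2y√(1+z²) = 1.86 + 2×1.32×√(1+1.3²) = 6.190 m
R = A/P = 4.720/6.190 = 0.7626 m
Q = (1/n)·A·R^(2/3)·S^(1/2) = (1/0.032) × 4.720 × 0.7626^(2/3) × 0.0039^(1/2) = 7.689 m³/s

7.69 m³/s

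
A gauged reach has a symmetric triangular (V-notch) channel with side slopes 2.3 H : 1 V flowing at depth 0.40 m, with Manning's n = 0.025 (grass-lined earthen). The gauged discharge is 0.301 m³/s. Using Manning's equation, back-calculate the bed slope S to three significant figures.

A = z·y² = 2.3×0.40² = 0.3680 m²
P = 2y√(1+z²) = 2×0.40×√(1+2.3²) = 2.006 m
R = A/P = 0.3680/2.006 = 0.1834 m
S = (Q·n / (1·A·R^(2/3)))² = (0.301×0.025 / (1×0.3680×0.3228))² = 0.004012

0.00401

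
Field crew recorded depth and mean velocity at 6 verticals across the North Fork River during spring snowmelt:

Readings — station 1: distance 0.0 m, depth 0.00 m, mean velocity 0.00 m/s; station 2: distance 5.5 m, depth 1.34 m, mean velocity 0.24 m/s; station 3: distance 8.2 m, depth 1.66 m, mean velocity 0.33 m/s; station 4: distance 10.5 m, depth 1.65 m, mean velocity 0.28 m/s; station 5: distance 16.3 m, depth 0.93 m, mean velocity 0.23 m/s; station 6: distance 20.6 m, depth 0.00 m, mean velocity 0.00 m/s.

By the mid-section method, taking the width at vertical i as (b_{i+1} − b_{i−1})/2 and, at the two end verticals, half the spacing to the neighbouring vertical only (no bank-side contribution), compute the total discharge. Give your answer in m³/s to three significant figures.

5.64 m³/s

w_2 = (8.2 − 0.0)/2 = 4.1 m; q_2 = 0.24 × 1.34 × 4.1 = 1.319 m³/s
w_3 = (10.5 − 5.5)/2 = 2.5 m; q_3 = 0.33 × 1.66 × 2.5 = 1.370 m³/s
w_4 = (16.3 − 8.2)/2 = 4.05 m; q_4 = 0.28 × 1.65 × 4.05 = 1.871 m³/s
w_5 = (20.6 − 10.5)/2 = 5.05 m; q_5 = 0.23 × 0.93 × 5.05 = 1.080 m³/s
Stations 1, 6 contribute zero (depth or velocity is 0).
Q = Σ qᵢ = 5.639 m³/s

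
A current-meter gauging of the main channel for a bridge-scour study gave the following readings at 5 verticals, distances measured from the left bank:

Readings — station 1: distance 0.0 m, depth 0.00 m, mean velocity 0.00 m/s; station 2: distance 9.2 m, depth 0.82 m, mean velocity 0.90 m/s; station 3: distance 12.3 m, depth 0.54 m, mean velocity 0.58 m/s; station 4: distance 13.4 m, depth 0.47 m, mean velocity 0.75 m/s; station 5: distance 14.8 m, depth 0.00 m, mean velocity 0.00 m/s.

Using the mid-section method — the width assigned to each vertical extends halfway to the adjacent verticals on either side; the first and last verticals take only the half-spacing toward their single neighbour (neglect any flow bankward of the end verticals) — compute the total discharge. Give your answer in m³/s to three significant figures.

5.64 m³/s

w_2 = (12.3 − 0.0)/2 = 6.15 m; q_2 = 0.90 × 0.82 × 6.15 = 4.539 m³/s
w_3 = (13.4 − 9.2)/2 = 2.1 m; q_3 = 0.58 × 0.54 × 2.1 = 0.6577 m³/s
w_4 = (14.8 − 12.3)/2 = 1.25 m; q_4 = 0.75 × 0.47 × 1.25 = 0.4406 m³/s
Stations 1, 5 contribute zero (depth or velocity is 0).
Q = Σ qᵢ = 5.637 m³/s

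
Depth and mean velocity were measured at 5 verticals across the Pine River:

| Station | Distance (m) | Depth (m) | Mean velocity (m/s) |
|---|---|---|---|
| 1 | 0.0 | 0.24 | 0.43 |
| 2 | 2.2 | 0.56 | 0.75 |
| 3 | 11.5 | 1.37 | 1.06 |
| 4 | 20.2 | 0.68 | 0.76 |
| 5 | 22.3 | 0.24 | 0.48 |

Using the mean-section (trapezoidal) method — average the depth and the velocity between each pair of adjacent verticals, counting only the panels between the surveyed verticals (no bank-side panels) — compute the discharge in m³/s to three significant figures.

17.4 m³/s

Panel 1-2: Δb = 2.2 m, d̄ = (0.24+0.56)/2 = 0.4, v̄ = (0.43+0.75)/2 = 0.59 → q = 2.2×0.4×0.59 = 0.5192 m³/s
Panel 2-3: Δb = 9.3 m, d̄ = (0.56+1.37)/2 = 0.965, v̄ = (0.75+1.06)/2 = 0.905 → q = 9.3×0.965×0.905 = 8.122 m³/s
Panel 3-4: Δb = 8.7 m, d̄ = (1.37+0.68)/2 = 1.025, v̄ = (1.06+0.76)/2 = 0.91 → q = 8.7×1.025×0.91 = 8.115 m³/s
Panel 4-5: Δb = 2.1 m, d̄ = (0.68+0.24)/2 = 0.46, v̄ = (0.76+0.48)/2 = 0.62 → q = 2.1×0.46×0.62 = 0.5989 m³/s
Q = Σ q = 17.35 m³/s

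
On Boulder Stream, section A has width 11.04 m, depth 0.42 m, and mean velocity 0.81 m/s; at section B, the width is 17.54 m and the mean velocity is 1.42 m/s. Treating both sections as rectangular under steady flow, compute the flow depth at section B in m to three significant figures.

Q = A₁V₁ = (11.04×0.42) × 0.81 = 3.756 m³/s
d₂ = Q/(b₂ V₂) = 3.756/(17.54×1.42) = 0.1508 m

0.151 m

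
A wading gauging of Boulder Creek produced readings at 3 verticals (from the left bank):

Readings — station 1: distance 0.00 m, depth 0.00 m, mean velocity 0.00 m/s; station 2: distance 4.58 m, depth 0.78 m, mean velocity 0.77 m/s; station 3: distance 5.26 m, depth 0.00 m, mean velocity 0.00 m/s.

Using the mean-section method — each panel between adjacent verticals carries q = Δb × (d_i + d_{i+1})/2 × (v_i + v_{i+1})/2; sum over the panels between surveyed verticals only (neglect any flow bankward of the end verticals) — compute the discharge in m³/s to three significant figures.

0.790 m³/s

Panel 1-2: Δb = 4.58 m, d̄ = (0.00+0.78)/2 = 0.39, v̄ = (0.00+0.77)/2 = 0.385 → q = 4.58×0.39×0.385 = 0.6877 m³/s
Panel 2-3: Δb = 0.68 m, d̄ = (0.78+0.00)/2 = 0.39, v̄ = (0.77+0.00)/2 = 0.385 → q = 0.68×0.39×0.385 = 0.1021 m³/s
Q = Σ q = 0.7898 m³/s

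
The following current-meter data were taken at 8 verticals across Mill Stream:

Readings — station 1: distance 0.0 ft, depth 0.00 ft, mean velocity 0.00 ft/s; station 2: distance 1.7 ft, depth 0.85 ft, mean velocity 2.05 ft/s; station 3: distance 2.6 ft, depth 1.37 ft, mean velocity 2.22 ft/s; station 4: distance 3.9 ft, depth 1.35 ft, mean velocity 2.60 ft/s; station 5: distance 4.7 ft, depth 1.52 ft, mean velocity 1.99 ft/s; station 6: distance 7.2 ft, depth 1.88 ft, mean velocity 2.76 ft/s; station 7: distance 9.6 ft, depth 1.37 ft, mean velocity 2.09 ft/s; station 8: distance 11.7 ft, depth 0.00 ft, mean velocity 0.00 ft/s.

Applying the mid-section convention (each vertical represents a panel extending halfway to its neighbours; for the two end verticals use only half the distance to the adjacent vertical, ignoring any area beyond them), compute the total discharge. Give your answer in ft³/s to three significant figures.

33.4 ft³/s

w_2 = (2.6 − 0.0)/2 = 1.3 ft; q_2 = 2.05 × 0.85 × 1.3 = 2.265 ft³/s
w_3 = (3.9 − 1.7)/2 = 1.1 ft; q_3 = 2.22 × 1.37 × 1.1 = 3.346 ft³/s
w_4 = (4.7 − 2.6)/2 = 1.05 ft; q_4 = 2.60 × 1.35 × 1.05 = 3.686 ft³/s
w_5 = (7.2 − 3.9)/2 = 1.65 ft; q_5 = 1.99 × 1.52 × 1.65 = 4.991 ft³/s
w_6 = (9.6 − 4.7)/2 = 2.45 ft; q_6 = 2.76 × 1.88 × 2.45 = 12.71 ft³/s
w_7 = (11.7 − 7.2)/2 = 2.25 ft; q_7 = 2.09 × 1.37 × 2.25 = 6.442 ft³/s
Stations 1, 8 contribute zero (depth or velocity is 0).
Q = Σ qᵢ = 33.44 ft³/s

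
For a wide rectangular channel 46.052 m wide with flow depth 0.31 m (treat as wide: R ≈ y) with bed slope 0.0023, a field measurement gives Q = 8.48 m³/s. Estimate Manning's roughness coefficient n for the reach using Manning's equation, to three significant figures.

0.0370

A = b·y = 46.052 × 0.31 = 14.28 m²
Wide channel: R ≈ y = 0.31 m
n = (1/Q)·A·R^(2/3)·S^(1/2) = (1/8.48) × 14.28 × 0.4580 × 0.04796 = 0.03698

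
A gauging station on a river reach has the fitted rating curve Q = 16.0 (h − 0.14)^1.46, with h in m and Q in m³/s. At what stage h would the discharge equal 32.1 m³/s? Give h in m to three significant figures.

1.75 m

h − h₀ = (Q/C)^(1/b) = (32.1/16.0)^(1/1.46) = 1.611 m
h = 0.14 + 1.611 = 1.751 m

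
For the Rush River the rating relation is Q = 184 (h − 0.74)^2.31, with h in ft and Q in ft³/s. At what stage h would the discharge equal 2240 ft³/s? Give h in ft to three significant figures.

3.69 ft

h − h₀ = (Q/C)^(1/b) = (2240/184)^(1/2.31) = 2.950 ft
h = 0.74 + 2.950 = 3.690 ft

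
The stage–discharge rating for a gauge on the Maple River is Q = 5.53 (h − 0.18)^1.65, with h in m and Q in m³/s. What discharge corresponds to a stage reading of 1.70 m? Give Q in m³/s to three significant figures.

Q = 5.53 × (1.70 − 0.18)^1.65 = 5.53 × 1.52^1.65 = 11.03 m³/s

11.0 m³/s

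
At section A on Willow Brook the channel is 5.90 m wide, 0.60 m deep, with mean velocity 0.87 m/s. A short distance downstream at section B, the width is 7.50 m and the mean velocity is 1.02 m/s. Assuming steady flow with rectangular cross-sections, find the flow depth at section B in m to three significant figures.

Q = A₁V₁ = (5.90×0.60) × 0.87 = 3.080 m³/s
d₂ = Q/(b₂ V₂) = 3.080/(7.50×1.02) = 0.4026 m

0.403 m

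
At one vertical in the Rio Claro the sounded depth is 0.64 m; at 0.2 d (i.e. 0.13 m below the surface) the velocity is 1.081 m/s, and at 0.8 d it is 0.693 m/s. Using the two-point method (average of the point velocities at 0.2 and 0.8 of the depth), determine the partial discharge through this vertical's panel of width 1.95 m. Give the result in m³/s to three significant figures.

1.11 m³/s

v̄ = (1.081 + 0.693) / 2 = 0.8870 m/s
q = v̄ × d × w = 0.8870 × 0.64 × 1.95 = 1.107 m³/s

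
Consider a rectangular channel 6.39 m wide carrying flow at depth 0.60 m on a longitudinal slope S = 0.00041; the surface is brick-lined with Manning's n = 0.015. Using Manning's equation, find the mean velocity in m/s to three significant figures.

0.856 m/s

A = b·y = 6.39 × 0.60 = 3.834 m²
P = b + 2y = 6.39 + 2×0.60 = 7.590 m
R = A/P = 3.834/7.590 = 0.5051 m
Q = (1/n)·A·R^(2/3)·S^(1/2) = (1/0.015) × 3.834 × 0.5051^(2/3) × 0.00041^(1/2) = 3.283 m³/s
V = Q/A = 3.283/3.834 = 0.8562 m/s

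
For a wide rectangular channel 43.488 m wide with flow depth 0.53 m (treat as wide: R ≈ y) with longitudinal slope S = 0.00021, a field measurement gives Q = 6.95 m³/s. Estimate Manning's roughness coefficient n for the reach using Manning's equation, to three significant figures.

A = b·y = 43.488 × 0.53 = 23.05 m²
Wide channel: R ≈ y = 0.53 m
n = (1/Q)·A·R^(2/3)·S^(1/2) = (1/6.95) × 23.05 × 0.6549 × 0.01449 = 0.03147

0.0315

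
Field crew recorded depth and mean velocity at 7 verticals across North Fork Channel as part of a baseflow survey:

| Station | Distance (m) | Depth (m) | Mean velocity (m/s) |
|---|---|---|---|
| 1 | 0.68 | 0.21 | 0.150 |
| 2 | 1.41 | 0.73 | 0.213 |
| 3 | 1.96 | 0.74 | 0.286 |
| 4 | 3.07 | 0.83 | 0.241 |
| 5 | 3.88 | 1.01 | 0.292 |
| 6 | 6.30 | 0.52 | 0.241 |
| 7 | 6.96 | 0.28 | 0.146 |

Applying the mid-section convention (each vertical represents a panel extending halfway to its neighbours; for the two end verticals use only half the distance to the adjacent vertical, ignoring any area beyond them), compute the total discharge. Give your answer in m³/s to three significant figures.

1.16 m³/s

w_1 = (1.41 − 0.68)/2 = 0.365 m; q_1 = 0.150 × 0.21 × 0.365 = 0.01150 m³/s
w_2 = (1.96 − 0.68)/2 = 0.64 m; q_2 = 0.213 × 0.73 × 0.64 = 0.09951 m³/s
w_3 = (3.07 − 1.41)/2 = 0.83 m; q_3 = 0.286 × 0.74 × 0.83 = 0.1757 m³/s
w_4 = (3.88 − 1.96)/2 = 0.96 m; q_4 = 0.241 × 0.83 × 0.96 = 0.1920 m³/s
w_5 = (6.30 − 3.07)/2 = 1.615 m; q_5 = 0.292 × 1.01 × 1.615 = 0.4763 m³/s
w_6 = (6.96 − 3.88)/2 = 1.54 m; q_6 = 0.241 × 0.52 × 1.54 = 0.1930 m³/s
w_7 = (6.96 − 6.30)/2 = 0.33 m; q_7 = 0.146 × 0.28 × 0.33 = 0.01349 m³/s
Q = Σ qᵢ = 1.161 m³/s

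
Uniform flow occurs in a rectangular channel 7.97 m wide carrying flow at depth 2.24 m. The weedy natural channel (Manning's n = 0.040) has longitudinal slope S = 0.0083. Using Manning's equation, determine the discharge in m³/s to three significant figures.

51.7 m³/s

A = b·y = 7.97 × 2.24 = 17.85 m²
P = b + 2y = 7.97 + 2×2.24 = 12.45 m
R = A/P = 17.85/12.45 = 1.434 m
Q = (1/n)·A·R^(2/3)·S^(1/2) = (1/0.040) × 17.85 × 1.434^(2/3) × 0.0083^(1/2) = 51.71 m³/s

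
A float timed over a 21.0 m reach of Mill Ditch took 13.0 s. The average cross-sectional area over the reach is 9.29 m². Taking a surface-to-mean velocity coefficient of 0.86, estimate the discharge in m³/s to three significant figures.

v_surface = L / t̄ = 21.0 / 13 = 1.615 m/s
v_mean = 0.86 × 1.615 = 1.389 m/s
Q = A × v_mean = 9.29 × 1.389 = 12.91 m³/s

12.9 m³/s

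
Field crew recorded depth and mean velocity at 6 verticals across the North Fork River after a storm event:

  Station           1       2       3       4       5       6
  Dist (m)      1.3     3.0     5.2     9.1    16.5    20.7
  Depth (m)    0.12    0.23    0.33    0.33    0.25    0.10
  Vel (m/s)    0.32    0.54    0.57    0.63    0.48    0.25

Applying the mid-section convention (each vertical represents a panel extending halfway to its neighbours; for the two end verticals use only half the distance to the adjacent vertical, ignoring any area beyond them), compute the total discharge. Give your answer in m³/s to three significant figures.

2.77 m³/s

w_1 = (3.0 − 1.3)/2 = 0.85 m; q_1 = 0.32 × 0.12 × 0.85 = 0.03264 m³/s
w_2 = (5.2 − 1.3)/2 = 1.95 m; q_2 = 0.54 × 0.23 × 1.95 = 0.2422 m³/s
w_3 = (9.1 − 3.0)/2 = 3.05 m; q_3 = 0.57 × 0.33 × 3.05 = 0.5737 m³/s
w_4 = (16.5 − 5.2)/2 = 5.65 m; q_4 = 0.63 × 0.33 × 5.65 = 1.175 m³/s
w_5 = (20.7 − 9.1)/2 = 5.8 m; q_5 = 0.48 × 0.25 × 5.8 = 0.6960 m³/s
w_6 = (20.7 − 16.5)/2 = 2.1 m; q_6 = 0.25 × 0.10 × 2.1 = 0.05250 m³/s
Q = Σ qᵢ = 2.772 m³/s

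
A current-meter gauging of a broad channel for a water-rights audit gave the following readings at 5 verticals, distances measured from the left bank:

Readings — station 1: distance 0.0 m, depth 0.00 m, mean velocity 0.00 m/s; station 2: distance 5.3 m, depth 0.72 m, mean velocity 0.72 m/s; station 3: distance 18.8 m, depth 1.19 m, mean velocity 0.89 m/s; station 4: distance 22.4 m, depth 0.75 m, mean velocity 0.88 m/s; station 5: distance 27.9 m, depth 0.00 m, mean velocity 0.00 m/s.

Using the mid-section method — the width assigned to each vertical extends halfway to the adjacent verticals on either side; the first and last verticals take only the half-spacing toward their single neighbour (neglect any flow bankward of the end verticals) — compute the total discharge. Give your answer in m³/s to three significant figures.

16.9 m³/s

w_2 = (18.8 − 0.0)/2 = 9.4 m; q_2 = 0.72 × 0.72 × 9.4 = 4.873 m³/s
w_3 = (22.4 − 5.3)/2 = 8.55 m; q_3 = 0.89 × 1.19 × 8.55 = 9.055 m³/s
w_4 = (27.9 − 18.8)/2 = 4.55 m; q_4 = 0.88 × 0.75 × 4.55 = 3.003 m³/s
Stations 1, 5 contribute zero (depth or velocity is 0).
Q = Σ qᵢ = 16.93 m³/s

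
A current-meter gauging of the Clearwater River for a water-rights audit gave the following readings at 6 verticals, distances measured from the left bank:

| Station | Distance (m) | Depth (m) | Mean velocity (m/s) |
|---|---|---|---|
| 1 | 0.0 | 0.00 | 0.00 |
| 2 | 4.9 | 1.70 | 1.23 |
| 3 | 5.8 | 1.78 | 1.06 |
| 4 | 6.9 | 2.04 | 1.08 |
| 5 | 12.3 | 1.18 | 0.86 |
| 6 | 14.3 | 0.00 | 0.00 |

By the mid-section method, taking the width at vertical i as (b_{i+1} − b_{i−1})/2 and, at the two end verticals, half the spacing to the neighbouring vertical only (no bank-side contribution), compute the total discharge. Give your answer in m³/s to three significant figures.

18.9 m³/s

w_2 = (5.8 − 0.0)/2 = 2.9 m; q_2 = 1.23 × 1.70 × 2.9 = 6.064 m³/s
w_3 = (6.9 − 4.9)/2 = 1 m; q_3 = 1.06 × 1.78 × 1 = 1.887 m³/s
w_4 = (12.3 − 5.8)/2 = 3.25 m; q_4 = 1.08 × 2.04 × 3.25 = 7.160 m³/s
w_5 = (14.3 − 6.9)/2 = 3.7 m; q_5 = 0.86 × 1.18 × 3.7 = 3.755 m³/s
Stations 1, 6 contribute zero (depth or velocity is 0).
Q = Σ qᵢ = 18.87 m³/s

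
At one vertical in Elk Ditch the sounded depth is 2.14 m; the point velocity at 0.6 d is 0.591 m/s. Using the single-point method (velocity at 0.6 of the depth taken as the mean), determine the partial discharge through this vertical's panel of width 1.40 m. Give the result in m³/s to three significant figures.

1.77 m³/s

v̄ = v₀.₆ = 0.591 m/s
q = v̄ × d × w = 0.5910 × 2.14 × 1.40 = 1.771 m³/s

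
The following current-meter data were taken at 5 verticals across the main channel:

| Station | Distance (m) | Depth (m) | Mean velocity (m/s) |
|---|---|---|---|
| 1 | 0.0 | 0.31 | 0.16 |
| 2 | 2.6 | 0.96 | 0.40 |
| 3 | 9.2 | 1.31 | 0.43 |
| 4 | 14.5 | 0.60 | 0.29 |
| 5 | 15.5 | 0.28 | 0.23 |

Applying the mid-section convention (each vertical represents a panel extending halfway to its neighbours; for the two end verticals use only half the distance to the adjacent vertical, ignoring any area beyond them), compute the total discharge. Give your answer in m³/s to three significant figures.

5.76 m³/s

w_1 = (2.6 − 0.0)/2 = 1.3 m; q_1 = 0.16 × 0.31 × 1.3 = 0.06448 m³/s
w_2 = (9.2 − 0.0)/2 = 4.6 m; q_2 = 0.40 × 0.96 × 4.6 = 1.766 m³/s
w_3 = (14.5 − 2.6)/2 = 5.95 m; q_3 = 0.43 × 1.31 × 5.95 = 3.352 m³/s
w_4 = (15.5 − 9.2)/2 = 3.15 m; q_4 = 0.29 × 0.60 × 3.15 = 0.5481 m³/s
w_5 = (15.5 − 14.5)/2 = 0.5 m; q_5 = 0.23 × 0.28 × 0.5 = 0.03220 m³/s
Q = Σ qᵢ = 5.763 m³/s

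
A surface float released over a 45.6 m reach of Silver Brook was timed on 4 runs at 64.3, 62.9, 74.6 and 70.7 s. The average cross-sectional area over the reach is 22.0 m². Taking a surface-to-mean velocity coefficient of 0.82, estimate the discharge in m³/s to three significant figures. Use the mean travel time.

t̄ = (64.3 + 62.9 + 74.6 + 70.7) / 4 = 68.125 s
v_surface = L / t̄ = 45.6 / 68.125 = 0.6694 m/s
v_mean = 0.82 × 0.6694 = 0.5489 m/s
Q = A × v_mean = 22.0 × 0.5489 = 12.08 m³/s

12.1 m³/s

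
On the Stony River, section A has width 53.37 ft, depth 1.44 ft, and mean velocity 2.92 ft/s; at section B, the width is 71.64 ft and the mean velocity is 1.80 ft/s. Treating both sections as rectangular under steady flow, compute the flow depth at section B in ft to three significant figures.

Q = A₁V₁ = (53.37×1.44) × 2.92 = 224.4 ft³/s
d₂ = Q/(b₂ V₂) = 224.4/(71.64×1.80) = 1.740 ft

1.74 ft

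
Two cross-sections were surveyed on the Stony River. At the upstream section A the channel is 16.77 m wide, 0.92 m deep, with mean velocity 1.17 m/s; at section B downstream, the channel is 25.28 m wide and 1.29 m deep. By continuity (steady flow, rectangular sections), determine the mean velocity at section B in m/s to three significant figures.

0.554 m/s

Q = A₁V₁ = (16.77×0.92) × 1.17 = 18.05 m³/s
A₂ = 25.28 × 1.29 = 32.61 m²
V₂ = Q/A₂ = 18.05/32.61 = 0.5535 m/s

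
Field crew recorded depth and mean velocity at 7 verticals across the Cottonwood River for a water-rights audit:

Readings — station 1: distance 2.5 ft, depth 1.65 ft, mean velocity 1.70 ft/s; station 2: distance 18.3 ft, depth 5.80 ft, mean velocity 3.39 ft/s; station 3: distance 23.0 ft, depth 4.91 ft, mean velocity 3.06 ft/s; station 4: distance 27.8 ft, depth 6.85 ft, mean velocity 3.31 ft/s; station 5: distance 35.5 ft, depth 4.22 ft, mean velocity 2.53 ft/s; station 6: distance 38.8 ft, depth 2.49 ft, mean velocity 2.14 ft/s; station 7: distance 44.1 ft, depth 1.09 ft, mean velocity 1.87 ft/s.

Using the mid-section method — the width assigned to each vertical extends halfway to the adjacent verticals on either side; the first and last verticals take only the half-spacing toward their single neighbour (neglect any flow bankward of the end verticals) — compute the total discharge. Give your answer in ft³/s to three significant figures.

524 ft³/s

w_1 = (18.3 − 2.5)/2 = 7.9 ft; q_1 = 1.70 × 1.65 × 7.9 = 22.16 ft³/s
w_2 = (23.0 − 2.5)/2 = 10.25 ft; q_2 = 3.39 × 5.80 × 10.25 = 201.5 ft³/s
w_3 = (27.8 − 18.3)/2 = 4.75 ft; q_3 = 3.06 × 4.91 × 4.75 = 71.37 ft³/s
w_4 = (35.5 − 23.0)/2 = 6.25 ft; q_4 = 3.31 × 6.85 × 6.25 = 141.7 ft³/s
w_5 = (38.8 − 27.8)/2 = 5.5 ft; q_5 = 2.53 × 4.22 × 5.5 = 58.72 ft³/s
w_6 = (44.1 − 35.5)/2 = 4.3 ft; q_6 = 2.14 × 2.49 × 4.3 = 22.91 ft³/s
w_7 = (44.1 − 38.8)/2 = 2.65 ft; q_7 = 1.87 × 1.09 × 2.65 = 5.401 ft³/s
Q = Σ qᵢ = 523.8 ft³/s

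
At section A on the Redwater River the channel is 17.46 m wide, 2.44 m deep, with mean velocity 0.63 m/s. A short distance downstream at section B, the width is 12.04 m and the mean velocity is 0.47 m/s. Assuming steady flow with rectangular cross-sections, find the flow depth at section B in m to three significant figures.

Q = A₁V₁ = (17.46×2.44) × 0.63 = 26.84 m³/s
d₂ = Q/(b₂ V₂) = 26.84/(12.04×0.47) = 4.743 m

4.74 m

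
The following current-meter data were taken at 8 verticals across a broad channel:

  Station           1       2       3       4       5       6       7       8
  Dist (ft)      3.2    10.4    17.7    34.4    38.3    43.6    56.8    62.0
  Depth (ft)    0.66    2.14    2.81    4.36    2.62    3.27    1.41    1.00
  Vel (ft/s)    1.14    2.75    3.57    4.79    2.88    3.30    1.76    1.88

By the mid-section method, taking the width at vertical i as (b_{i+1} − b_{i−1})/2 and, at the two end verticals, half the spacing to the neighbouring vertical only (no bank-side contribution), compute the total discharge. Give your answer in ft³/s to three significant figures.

543 ft³/s

w_1 = (10.4 − 3.2)/2 = 3.6 ft; q_1 = 1.14 × 0.66 × 3.6 = 2.709 ft³/s
w_2 = (17.7 − 3.2)/2 = 7.25 ft; q_2 = 2.75 × 2.14 × 7.25 = 42.67 ft³/s
w_3 = (34.4 − 10.4)/2 = 12 ft; q_3 = 3.57 × 2.81 × 12 = 120.4 ft³/s
w_4 = (38.3 − 17.7)/2 = 10.3 ft; q_4 = 4.79 × 4.36 × 10.3 = 215.1 ft³/s
w_5 = (43.6 − 34.4)/2 = 4.6 ft; q_5 = 2.88 × 2.62 × 4.6 = 34.71 ft³/s
w_6 = (56.8 − 38.3)/2 = 9.25 ft; q_6 = 3.30 × 3.27 × 9.25 = 99.82 ft³/s
w_7 = (62.0 − 43.6)/2 = 9.2 ft; q_7 = 1.76 × 1.41 × 9.2 = 22.83 ft³/s
w_8 = (62.0 − 56.8)/2 = 2.6 ft; q_8 = 1.88 × 1.00 × 2.6 = 4.888 ft³/s
Q = Σ qᵢ = 543.1 ft³/s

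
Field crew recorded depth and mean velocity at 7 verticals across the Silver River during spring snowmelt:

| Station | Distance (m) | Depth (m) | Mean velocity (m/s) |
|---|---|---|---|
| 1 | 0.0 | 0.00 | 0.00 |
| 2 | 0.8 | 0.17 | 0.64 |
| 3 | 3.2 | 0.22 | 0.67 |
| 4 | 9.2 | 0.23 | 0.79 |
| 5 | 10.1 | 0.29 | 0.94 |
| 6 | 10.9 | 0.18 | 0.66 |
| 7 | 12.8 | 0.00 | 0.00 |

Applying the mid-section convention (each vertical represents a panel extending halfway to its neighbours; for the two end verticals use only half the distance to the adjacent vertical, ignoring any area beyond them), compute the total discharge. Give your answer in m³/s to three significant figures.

1.81 m³/s

w_2 = (3.2 − 0.0)/2 = 1.6 m; q_2 = 0.64 × 0.17 × 1.6 = 0.1741 m³/s
w_3 = (9.2 − 0.8)/2 = 4.2 m; q_3 = 0.67 × 0.22 × 4.2 = 0.6191 m³/s
w_4 = (10.1 − 3.2)/2 = 3.45 m; q_4 = 0.79 × 0.23 × 3.45 = 0.6269 m³/s
w_5 = (10.9 − 9.2)/2 = 0.85 m; q_5 = 0.94 × 0.29 × 0.85 = 0.2317 m³/s
w_6 = (12.8 − 10.1)/2 = 1.35 m; q_6 = 0.66 × 0.18 × 1.35 = 0.1604 m³/s
Stations 1, 7 contribute zero (depth or velocity is 0).
Q = Σ qᵢ = 1.812 m³/s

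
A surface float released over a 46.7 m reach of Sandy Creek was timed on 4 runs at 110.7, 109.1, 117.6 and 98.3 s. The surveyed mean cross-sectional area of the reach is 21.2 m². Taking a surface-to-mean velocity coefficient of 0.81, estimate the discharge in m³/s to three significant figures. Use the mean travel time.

7.36 m³/s

t̄ = (110.7 + 109.1 + 117.6 + 98.3) / 4 = 108.925 s
v_surface = L / t̄ = 46.7 / 108.925 = 0.4287 m/s
v_mean = 0.81 × 0.4287 = 0.3473 m/s
Q = A × v_mean = 21.2 × 0.3473 = 7.362 m³/s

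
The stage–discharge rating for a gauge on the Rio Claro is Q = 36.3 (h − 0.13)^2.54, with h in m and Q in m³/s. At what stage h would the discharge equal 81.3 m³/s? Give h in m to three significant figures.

1.50 m

h − h₀ = (Q/C)^(1/b) = (81.3/36.3)^(1/2.54) = 1.374 m
h = 0.13 + 1.374 = 1.504 m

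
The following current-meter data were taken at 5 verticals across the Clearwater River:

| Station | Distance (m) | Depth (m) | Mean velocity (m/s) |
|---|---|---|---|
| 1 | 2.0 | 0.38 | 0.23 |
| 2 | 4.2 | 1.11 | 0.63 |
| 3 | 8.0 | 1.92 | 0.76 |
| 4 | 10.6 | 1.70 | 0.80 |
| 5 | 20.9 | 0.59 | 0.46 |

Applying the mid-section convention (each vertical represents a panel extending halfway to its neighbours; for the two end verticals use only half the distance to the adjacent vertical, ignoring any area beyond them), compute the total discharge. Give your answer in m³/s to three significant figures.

17.0 m³/s

w_1 = (4.2 − 2.0)/2 = 1.1 m; q_1 = 0.23 × 0.38 × 1.1 = 0.09614 m³/s
w_2 = (8.0 − 2.0)/2 = 3 m; q_2 = 0.63 × 1.11 × 3 = 2.098 m³/s
w_3 = (10.6 − 4.2)/2 = 3.2 m; q_3 = 0.76 × 1.92 × 3.2 = 4.669 m³/s
w_4 = (20.9 − 8.0)/2 = 6.45 m; q_4 = 0.80 × 1.70 × 6.45 = 8.772 m³/s
w_5 = (20.9 − 10.6)/2 = 5.15 m; q_5 = 0.46 × 0.59 × 5.15 = 1.398 m³/s
Q = Σ qᵢ = 17.03 m³/s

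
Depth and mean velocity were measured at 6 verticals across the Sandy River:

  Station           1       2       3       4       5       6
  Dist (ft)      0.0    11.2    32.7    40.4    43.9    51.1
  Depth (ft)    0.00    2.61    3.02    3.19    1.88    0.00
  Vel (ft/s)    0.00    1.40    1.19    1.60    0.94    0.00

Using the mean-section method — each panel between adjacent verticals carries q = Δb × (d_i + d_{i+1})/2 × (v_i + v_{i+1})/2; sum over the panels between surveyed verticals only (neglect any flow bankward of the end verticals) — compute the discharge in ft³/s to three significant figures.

Panel 1-2: Δb = 11.2 ft, d̄ = (0.00+2.61)/2 = 1.305, v̄ = (0.00+1.40)/2 = 0.7 → q = 11.2×1.305×0.7 = 10.23 ft³/s
Panel 2-3: Δb = 21.5 ft, d̄ = (2.61+3.02)/2 = 2.815, v̄ = (1.40+1.19)/2 = 1.295 → q = 21.5×2.815×1.295 = 78.38 ft³/s
Panel 3-4: Δb = 7.7 ft, d̄ = (3.02+3.19)/2 = 3.105, v̄ = (1.19+1.60)/2 = 1.395 → q = 7.7×3.105×1.395 = 33.35 ft³/s
Panel 4-5: Δb = 3.5 ft, d̄ = (3.19+1.88)/2 = 2.535, v̄ = (1.60+0.94)/2 = 1.27 → q = 3.5×2.535×1.27 = 11.27 ft³/s
Panel 5-6: Δb = 7.2 ft, d̄ = (1.88+0.00)/2 = 0.94, v̄ = (0.94+0.00)/2 = 0.47 → q = 7.2×0.94×0.47 = 3.181 ft³/s
Q = Σ q = 136.4 ft³/s

136 ft³/s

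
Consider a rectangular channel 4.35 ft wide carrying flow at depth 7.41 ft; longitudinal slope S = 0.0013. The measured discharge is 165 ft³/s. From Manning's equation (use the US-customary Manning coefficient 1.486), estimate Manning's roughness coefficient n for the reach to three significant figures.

0.0148

A = b·y = 4.35 × 7.41 = 32.23 ft²
P = b + 2y = 4.35 + 2×7.41 = 19.17 ft
R = A/P = 32.23/19.17 = 1.681 ft
n = (1.486/Q)·A·R^(2/3)·S^(1/2) = (1.486/165) × 32.23 × 1.414 × 0.03606 = 0.01480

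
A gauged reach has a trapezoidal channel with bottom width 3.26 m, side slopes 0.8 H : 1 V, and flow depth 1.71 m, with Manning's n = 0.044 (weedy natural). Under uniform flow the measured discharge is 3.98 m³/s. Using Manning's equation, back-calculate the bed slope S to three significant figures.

0.000467

A = (b + z·y)·y = (3.26 + 0.8×1.71)×1.71 = 7.914 m²
P = b + 2y√(1+z²) = 3.26 + 2×1.71×√(1+0.8²) = 7.640 m
R = A/P = 7.914/7.640 = 1.036 m
S = (Q·n / (1·A·R^(2/3)))² = (3.98×0.044 / (1×7.914×1.024))² = 0.0004672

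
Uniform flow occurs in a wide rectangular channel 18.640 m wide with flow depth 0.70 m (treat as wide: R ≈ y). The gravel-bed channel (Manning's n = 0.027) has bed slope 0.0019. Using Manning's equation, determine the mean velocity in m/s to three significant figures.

1.27 m/s

A = b·y = 18.640 × 0.70 = 13.05 m²
Wide channel: R ≈ y = 0.70 m
Q = (1/n)·A·R^(2/3)·S^(1/2) = (1/0.027) × 13.05 × 0.7000^(2/3) × 0.0019^(1/2) = 16.61 m³/s
V = Q/A = 16.61/13.05 = 1.273 m/s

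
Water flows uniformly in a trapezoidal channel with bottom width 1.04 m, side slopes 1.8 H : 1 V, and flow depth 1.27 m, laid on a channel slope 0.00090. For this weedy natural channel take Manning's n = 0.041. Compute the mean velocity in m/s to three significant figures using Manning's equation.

A = (b + z·y)·y = (1.04 + 1.8×1.27)×1.27 = 4.224 m²
P = b + 2y√(1+z²) = 1.04 + 2×1.27×√(1+1.8²) = 6.270 m
R = A/P = 4.224/6.270 = 0.6737 m
Q = (1/n)·A·R^(2/3)·S^(1/2) = (1/0.041) × 4.224 × 0.6737^(2/3) × 0.00090^(1/2) = 2.375 m³/s
V = Q/A = 2.375/4.224 = 0.5623 m/s

0.562 m/s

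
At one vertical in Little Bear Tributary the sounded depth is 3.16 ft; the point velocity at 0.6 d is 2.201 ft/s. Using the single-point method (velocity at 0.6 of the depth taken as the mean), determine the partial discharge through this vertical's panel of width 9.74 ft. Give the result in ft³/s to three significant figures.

v̄ = v₀.₆ = 2.201 ft/s
q = v̄ × d × w = 2.201 × 3.16 × 9.74 = 67.74 ft³/s

67.7 ft³/s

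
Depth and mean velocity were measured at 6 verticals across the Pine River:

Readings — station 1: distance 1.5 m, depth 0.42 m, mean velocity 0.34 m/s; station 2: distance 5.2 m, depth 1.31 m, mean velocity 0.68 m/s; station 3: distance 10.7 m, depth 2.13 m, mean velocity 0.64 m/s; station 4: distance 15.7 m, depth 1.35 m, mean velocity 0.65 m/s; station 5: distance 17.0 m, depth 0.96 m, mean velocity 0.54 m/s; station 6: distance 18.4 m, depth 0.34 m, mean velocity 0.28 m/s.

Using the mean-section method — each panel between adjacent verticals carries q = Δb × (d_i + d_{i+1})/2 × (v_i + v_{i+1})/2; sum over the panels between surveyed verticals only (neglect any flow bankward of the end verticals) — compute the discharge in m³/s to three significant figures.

Panel 1-2: Δb = 3.7 m, d̄ = (0.42+1.31)/2 = 0.865, v̄ = (0.34+0.68)/2 = 0.51 → q = 3.7×0.865×0.51 = 1.632 m³/s
Panel 2-3: Δb = 5.5 m, d̄ = (1.31+2.13)/2 = 1.72, v̄ = (0.68+0.64)/2 = 0.66 → q = 5.5×1.72×0.66 = 6.244 m³/s
Panel 3-4: Δb = 5 m, d̄ = (2.13+1.35)/2 = 1.74, v̄ = (0.64+0.65)/2 = 0.645 → q = 5×1.74×0.645 = 5.612 m³/s
Panel 4-5: Δb = 1.3 m, d̄ = (1.35+0.96)/2 = 1.155, v̄ = (0.65+0.54)/2 = 0.595 → q = 1.3×1.155×0.595 = 0.8934 m³/s
Panel 5-6: Δb = 1.4 m, d̄ = (0.96+0.34)/2 = 0.65, v̄ = (0.54+0.28)/2 = 0.41 → q = 1.4×0.65×0.41 = 0.3731 m³/s
Q = Σ q = 14.75 m³/s

14.8 m³/s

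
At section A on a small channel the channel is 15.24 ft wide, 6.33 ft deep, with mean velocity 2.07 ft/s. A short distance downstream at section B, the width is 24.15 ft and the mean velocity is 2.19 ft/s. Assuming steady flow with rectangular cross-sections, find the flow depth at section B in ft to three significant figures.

3.78 ft

Q = A₁V₁ = (15.24×6.33) × 2.07 = 199.7 ft³/s
d₂ = Q/(b₂ V₂) = 199.7/(24.15×2.19) = 3.776 ft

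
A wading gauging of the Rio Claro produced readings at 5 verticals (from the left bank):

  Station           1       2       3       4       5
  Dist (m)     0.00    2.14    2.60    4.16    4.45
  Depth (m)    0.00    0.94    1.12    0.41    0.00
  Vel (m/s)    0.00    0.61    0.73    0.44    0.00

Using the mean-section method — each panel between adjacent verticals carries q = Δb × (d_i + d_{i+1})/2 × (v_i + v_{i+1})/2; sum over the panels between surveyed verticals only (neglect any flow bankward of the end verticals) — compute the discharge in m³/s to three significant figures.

1.34 m³/s

Panel 1-2: Δb = 2.14 m, d̄ = (0.00+0.94)/2 = 0.47, v̄ = (0.00+0.61)/2 = 0.305 → q = 2.14×0.47×0.305 = 0.3068 m³/s
Panel 2-3: Δb = 0.46 m, d̄ = (0.94+1.12)/2 = 1.03, v̄ = (0.61+0.73)/2 = 0.67 → q = 0.46×1.03×0.67 = 0.3174 m³/s
Panel 3-4: Δb = 1.56 m, d̄ = (1.12+0.41)/2 = 0.765, v̄ = (0.73+0.44)/2 = 0.585 → q = 1.56×0.765×0.585 = 0.6981 m³/s
Panel 4-5: Δb = 0.29 m, d̄ = (0.41+0.00)/2 = 0.205, v̄ = (0.44+0.00)/2 = 0.22 → q = 0.29×0.205×0.22 = 0.01308 m³/s
Q = Σ q = 1.335 m³/s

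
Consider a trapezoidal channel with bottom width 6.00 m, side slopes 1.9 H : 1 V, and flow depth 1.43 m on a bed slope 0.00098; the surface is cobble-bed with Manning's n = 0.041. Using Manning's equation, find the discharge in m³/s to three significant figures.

A = (b + z·y)·y = (6.00 + 1.9×1.43)×1.43 = 12.47 m²
P = b + 2y√(1+z²) = 6.00 + 2×1.43×√(1+1.9²) = 12.14 m
R = A/P = 12.47/12.14 = 1.027 m
Q = (1/n)·A·R^(2/3)·S^(1/2) = (1/0.041) × 12.47 × 1.027^(2/3) × 0.00098^(1/2) = 9.687 m³/s

9.69 m³/s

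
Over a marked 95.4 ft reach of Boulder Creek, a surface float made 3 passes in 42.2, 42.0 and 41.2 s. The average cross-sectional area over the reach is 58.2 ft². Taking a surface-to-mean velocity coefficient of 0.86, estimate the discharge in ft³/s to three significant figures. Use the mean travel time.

114 ft³/s

t̄ = (42.2 + 42.0 + 41.2) / 3 = 41.8 s
v_surface = L / t̄ = 95.4 / 41.8 = 2.282 ft/s
v_mean = 0.86 × 2.282 = 1.963 ft/s
Q = A × v_mean = 58.2 × 1.963 = 114.2 ft³/s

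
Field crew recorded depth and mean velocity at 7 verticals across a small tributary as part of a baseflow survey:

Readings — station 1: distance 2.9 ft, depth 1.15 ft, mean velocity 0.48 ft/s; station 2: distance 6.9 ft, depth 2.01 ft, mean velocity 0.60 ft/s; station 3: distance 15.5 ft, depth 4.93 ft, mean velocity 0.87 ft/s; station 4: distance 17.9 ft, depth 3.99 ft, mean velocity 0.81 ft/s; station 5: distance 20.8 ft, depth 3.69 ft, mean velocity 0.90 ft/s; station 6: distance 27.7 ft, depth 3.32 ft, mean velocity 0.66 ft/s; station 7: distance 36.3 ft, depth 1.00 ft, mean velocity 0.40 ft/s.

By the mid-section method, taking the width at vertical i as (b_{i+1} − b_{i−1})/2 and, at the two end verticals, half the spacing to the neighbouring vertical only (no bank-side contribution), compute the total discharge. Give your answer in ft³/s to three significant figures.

75.8 ft³/s

w_1 = (6.9 − 2.9)/2 = 2 ft; q_1 = 0.48 × 1.15 × 2 = 1.104 ft³/s
w_2 = (15.5 − 2.9)/2 = 6.3 ft; q_2 = 0.60 × 2.01 × 6.3 = 7.598 ft³/s
w_3 = (17.9 − 6.9)/2 = 5.5 ft; q_3 = 0.87 × 4.93 × 5.5 = 23.59 ft³/s
w_4 = (20.8 − 15.5)/2 = 2.65 ft; q_4 = 0.81 × 3.99 × 2.65 = 8.565 ft³/s
w_5 = (27.7 − 17.9)/2 = 4.9 ft; q_5 = 0.90 × 3.69 × 4.9 = 16.27 ft³/s
w_6 = (36.3 − 20.8)/2 = 7.75 ft; q_6 = 0.66 × 3.32 × 7.75 = 16.98 ft³/s
w_7 = (36.3 − 27.7)/2 = 4.3 ft; q_7 = 0.40 × 1.00 × 4.3 = 1.720 ft³/s
Q = Σ qᵢ = 75.83 ft³/s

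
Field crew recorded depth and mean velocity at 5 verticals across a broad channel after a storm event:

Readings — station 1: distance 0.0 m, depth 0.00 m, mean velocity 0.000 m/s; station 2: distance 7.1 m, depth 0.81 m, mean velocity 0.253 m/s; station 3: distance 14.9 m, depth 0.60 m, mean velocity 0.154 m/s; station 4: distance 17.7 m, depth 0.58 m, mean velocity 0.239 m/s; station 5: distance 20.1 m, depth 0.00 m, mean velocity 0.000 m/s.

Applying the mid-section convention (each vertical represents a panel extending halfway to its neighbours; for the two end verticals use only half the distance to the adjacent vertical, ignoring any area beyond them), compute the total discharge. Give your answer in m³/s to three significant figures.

2.38 m³/s

w_2 = (14.9 − 0.0)/2 = 7.45 m; q_2 = 0.253 × 0.81 × 7.45 = 1.527 m³/s
w_3 = (17.7 − 7.1)/2 = 5.3 m; q_3 = 0.154 × 0.60 × 5.3 = 0.4897 m³/s
w_4 = (20.1 − 14.9)/2 = 2.6 m; q_4 = 0.239 × 0.58 × 2.6 = 0.3604 m³/s
Stations 1, 5 contribute zero (depth or velocity is 0).
Q = Σ qᵢ = 2.377 m³/s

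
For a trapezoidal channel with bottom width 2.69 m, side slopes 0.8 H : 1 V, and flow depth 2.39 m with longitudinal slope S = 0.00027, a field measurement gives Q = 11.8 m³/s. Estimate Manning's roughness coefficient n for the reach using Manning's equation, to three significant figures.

0.0178

A = (b + z·y)·y = (2.69 + 0.8×2.39)×2.39 = 11.00 m²
P = b + 2y√(1+z²) = 2.69 + 2×2.39×√(1+0.8²) = 8.811 m
R = A/P = 11.00/8.811 = 1.248 m
n = (1/Q)·A·R^(2/3)·S^(1/2) = (1/11.8) × 11.00 × 1.159 × 0.01643 = 0.01776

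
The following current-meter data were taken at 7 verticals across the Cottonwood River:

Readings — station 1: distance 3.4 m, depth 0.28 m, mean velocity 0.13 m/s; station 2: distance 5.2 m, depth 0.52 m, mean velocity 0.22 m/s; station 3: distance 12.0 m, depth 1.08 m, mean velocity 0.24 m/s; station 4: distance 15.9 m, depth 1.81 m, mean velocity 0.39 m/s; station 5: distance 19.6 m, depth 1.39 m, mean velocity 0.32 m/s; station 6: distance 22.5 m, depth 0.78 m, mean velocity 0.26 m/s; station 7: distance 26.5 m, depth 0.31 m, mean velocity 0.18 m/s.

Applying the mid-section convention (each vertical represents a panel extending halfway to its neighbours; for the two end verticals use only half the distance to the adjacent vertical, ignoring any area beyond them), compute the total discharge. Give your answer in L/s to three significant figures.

6870 L/s

w_1 = (5.2 − 3.4)/2 = 0.9 m; q_1 = 0.13 × 0.28 × 0.9 = 0.03276 m³/s
w_2 = (12.0 − 3.4)/2 = 4.3 m; q_2 = 0.22 × 0.52 × 4.3 = 0.4919 m³/s
w_3 = (15.9 − 5.2)/2 = 5.35 m; q_3 = 0.24 × 1.08 × 5.35 = 1.387 m³/s
w_4 = (19.6 − 12.0)/2 = 3.8 m; q_4 = 0.39 × 1.81 × 3.8 = 2.682 m³/s
w_5 = (22.5 − 15.9)/2 = 3.3 m; q_5 = 0.32 × 1.39 × 3.3 = 1.468 m³/s
w_6 = (26.5 − 19.6)/2 = 3.45 m; q_6 = 0.26 × 0.78 × 3.45 = 0.6997 m³/s
w_7 = (26.5 − 22.5)/2 = 2 m; q_7 = 0.18 × 0.31 × 2 = 0.1116 m³/s
Q = Σ qᵢ = 6.873 m³/s
= 6.873 × 1000 = 6873 L/s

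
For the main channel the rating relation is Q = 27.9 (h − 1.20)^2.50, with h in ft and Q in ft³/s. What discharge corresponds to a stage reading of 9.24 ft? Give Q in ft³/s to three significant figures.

Q = 27.9 × (9.24 − 1.20)^2.50 = 27.9 × 8.04^2.50 = 5114 ft³/s

5110 ft³/s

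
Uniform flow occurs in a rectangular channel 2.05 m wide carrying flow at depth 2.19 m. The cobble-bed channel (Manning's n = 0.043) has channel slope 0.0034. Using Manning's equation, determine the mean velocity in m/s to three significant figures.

1.07 m/s

A = b·y = 2.05 × 2.19 = 4.490 m²
P = b + 2y = 2.05 + 2×2.19 = 6.430 m
R = A/P = 4.490/6.430 = 0.6982 m
Q = (1/n)·A·R^(2/3)·S^(1/2) = (1/0.043) × 4.490 × 0.6982^(2/3) × 0.0034^(1/2) = 4.791 m³/s
V = Q/A = 4.791/4.490 = 1.067 m/s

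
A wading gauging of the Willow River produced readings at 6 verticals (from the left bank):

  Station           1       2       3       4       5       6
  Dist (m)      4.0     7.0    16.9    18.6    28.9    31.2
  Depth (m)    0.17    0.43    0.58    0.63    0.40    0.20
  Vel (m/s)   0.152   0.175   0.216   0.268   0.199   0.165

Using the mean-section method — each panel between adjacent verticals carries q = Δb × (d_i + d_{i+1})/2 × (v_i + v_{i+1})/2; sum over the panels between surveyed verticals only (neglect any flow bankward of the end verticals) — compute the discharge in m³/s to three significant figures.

2.74 m³/s

Panel 1-2: Δb = 3 m, d̄ = (0.17+0.43)/2 = 0.3, v̄ = (0.152+0.175)/2 = 0.1635 → q = 3×0.3×0.1635 = 0.1472 m³/s
Panel 2-3: Δb = 9.9 m, d̄ = (0.43+0.58)/2 = 0.505, v̄ = (0.175+0.216)/2 = 0.1955 → q = 9.9×0.505×0.1955 = 0.9774 m³/s
Panel 3-4: Δb = 1.7 m, d̄ = (0.58+0.63)/2 = 0.605, v̄ = (0.216+0.268)/2 = 0.242 → q = 1.7×0.605×0.242 = 0.2489 m³/s
Panel 4-5: Δb = 10.3 m, d̄ = (0.63+0.40)/2 = 0.515, v̄ = (0.268+0.199)/2 = 0.2335 → q = 10.3×0.515×0.2335 = 1.239 m³/s
Panel 5-6: Δb = 2.3 m, d̄ = (0.40+0.20)/2 = 0.3, v̄ = (0.199+0.165)/2 = 0.182 → q = 2.3×0.3×0.182 = 0.1256 m³/s
Q = Σ q = 2.738 m³/s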